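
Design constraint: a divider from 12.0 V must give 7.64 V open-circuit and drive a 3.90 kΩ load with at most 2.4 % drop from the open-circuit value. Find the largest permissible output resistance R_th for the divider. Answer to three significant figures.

Loading drop = R_th/(R_th + R_L) ≤ 0.0240, so R_th ≤ R_L · ε/(1−ε) = 3.90 kΩ × 0.0240/0.9760 = 95.9 Ω.
(Any R1, R2 with R2/(R1+R2) = 0.637 and R1‖R2 ≤ 95.9 Ω will meet the spec.)

R_th ≤ 95.9 Ω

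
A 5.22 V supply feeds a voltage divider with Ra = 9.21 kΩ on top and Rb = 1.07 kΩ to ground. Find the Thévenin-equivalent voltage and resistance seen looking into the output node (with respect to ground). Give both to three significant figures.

V_th is the open-circuit tap voltage: 5.22 × 1.07/(9.21 + 1.07) = 0.543 V.
With the supply zeroed, Ra and Rb appear in parallel from the tap: R_th = Ra‖Rb = (9.21 × 1.07)/10.28 = 959 Ω.

V_th = 0.543 V, R_th = 959 Ω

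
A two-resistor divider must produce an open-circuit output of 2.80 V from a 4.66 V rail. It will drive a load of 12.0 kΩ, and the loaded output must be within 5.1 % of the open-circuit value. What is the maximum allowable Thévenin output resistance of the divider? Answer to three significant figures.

R_th ≤ 645 Ω

Loading drop = R_th/(R_th + R_L) ≤ 0.0510, so R_th ≤ R_L · ε/(1−ε) = 12.0 kΩ × 0.0510/0.9490 = 645 Ω.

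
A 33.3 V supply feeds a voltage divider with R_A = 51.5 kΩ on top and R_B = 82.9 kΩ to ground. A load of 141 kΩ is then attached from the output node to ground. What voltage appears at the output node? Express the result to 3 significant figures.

V_out ≈ 16.8 V

The load sits in parallel with R_B: R_B‖R_L = (82.9 × 141) / (82.9 + 141) = 52.21 kΩ.
V_out = 33.3 × 52.21 / (51.5 + 52.21) = 33.3 × 52.21/103.7 = 16.8 V.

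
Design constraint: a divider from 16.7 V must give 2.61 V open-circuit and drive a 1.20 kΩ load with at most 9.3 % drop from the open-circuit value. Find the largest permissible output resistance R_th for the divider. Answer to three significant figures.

R_th ≤ 123 Ω

Loading drop = R_th/(R_th + R_L) ≤ 0.0930, so R_th ≤ R_L · ε/(1−ε) = 1.20 kΩ × 0.0930/0.9070 = 123 Ω.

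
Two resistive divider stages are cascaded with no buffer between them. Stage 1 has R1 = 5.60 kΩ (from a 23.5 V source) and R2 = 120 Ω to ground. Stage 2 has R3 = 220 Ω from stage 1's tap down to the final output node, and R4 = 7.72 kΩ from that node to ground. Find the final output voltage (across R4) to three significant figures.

Stage 2 presents R3+R4 = 7940 Ω as a load on stage 1's tap.
Stage 1's lower leg becomes R2‖(R3+R4) = 118.2 Ω, so V_mid = 23.5 × 118.2/5718 = 0.4858 V.
Stage 2 is itself unloaded: V_out = V_mid × R4/(R3+R4) = 0.4858 × 7720/7940 = 0.472 V.

V_out ≈ 0.472 V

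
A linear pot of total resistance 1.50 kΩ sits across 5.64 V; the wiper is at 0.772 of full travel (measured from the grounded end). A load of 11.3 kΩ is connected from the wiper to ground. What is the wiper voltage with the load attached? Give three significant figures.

V ≈ 4.25 V

The wiper splits the pot into (1−α)R = 342.0 Ω above and αR = 1158 Ω below.
Lower section ‖ load = 1050 Ω.
V_wiper = 5.64 × 1050/(342.0 + 1050) = 4.25 V.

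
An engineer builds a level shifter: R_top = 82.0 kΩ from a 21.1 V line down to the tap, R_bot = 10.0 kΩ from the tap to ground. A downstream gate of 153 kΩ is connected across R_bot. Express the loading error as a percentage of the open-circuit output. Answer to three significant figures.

The divider's output (Thévenin) resistance is R_top‖R_bot = 8.913 kΩ.
Fractional drop under load = R_th/(R_th + R_L) = 8.913 / (8.913 + 153) = 0.05505.
So the output falls by 5.50 %.

5.50 %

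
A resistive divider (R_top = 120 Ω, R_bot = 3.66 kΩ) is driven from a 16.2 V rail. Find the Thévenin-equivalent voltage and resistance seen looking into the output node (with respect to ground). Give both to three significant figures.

V_th = 15.7 V, R_th = 116 Ω

V_th is the open-circuit tap voltage: 16.2 × 3660/(120 + 3660) = 15.7 V.
With the supply zeroed, R_top and R_bot appear in parallel from the tap: R_th = R_top‖R_bot = (120 × 3660)/3780 = 116 Ω.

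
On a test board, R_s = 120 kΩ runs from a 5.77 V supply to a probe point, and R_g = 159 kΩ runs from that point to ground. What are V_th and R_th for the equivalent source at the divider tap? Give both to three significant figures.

V_th is the open-circuit tap voltage: 5.77 × 159/(120 + 159) = 3.29 V.
With the supply zeroed, R_s and R_g appear in parallel from the tap: R_th = R_s‖R_g = (120 × 159)/279.0 = 68.4 kΩ.

V_th = 3.29 V, R_th = 68.4 kΩ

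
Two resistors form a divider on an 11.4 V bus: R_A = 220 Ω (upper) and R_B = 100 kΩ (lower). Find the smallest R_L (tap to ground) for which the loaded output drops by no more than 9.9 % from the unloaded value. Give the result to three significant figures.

Output resistance R_th = R_A‖R_B = (220 × 100000)/100200 = 219.5 Ω.
The fractional drop is R_th/(R_th + R_L); requiring this ≤ 0.0990 gives R_L ≥ R_th(1/0.0990 − 1) = 219.5 × 9.101 = 2.00 kΩ.

R_L(min) ≈ 2.00 kΩ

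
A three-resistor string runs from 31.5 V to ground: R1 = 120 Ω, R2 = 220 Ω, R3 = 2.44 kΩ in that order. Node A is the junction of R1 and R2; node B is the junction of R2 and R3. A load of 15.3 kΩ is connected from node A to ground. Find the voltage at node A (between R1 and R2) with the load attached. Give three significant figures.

Below node A the series string R2+R3 = 2660 Ω sits in parallel with the 15300 Ω load: 2266 Ω.
V_A = 31.5 × 2266/(120 + 2266) = 29.9 V.

V ≈ 29.9 V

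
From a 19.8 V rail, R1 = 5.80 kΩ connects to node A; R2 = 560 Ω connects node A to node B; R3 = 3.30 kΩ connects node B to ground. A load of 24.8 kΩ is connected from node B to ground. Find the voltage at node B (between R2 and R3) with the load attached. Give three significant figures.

At node B, R3 is in parallel with the load: R3‖R_L = 2912 Ω.
Below node A the resistance is R2 + (R3‖R_L) = 3472 Ω, so V_A = 19.8 × 3472/9272 = 7.415 V.
Then V_B = V_A × (R3‖R_L)/(R2 + R3‖R_L) = 7.415 × 2912/3472 = 6.22 V.

V ≈ 6.22 V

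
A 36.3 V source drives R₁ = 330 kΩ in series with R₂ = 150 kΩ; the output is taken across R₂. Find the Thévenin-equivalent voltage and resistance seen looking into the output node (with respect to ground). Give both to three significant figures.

V_th is the open-circuit tap voltage: 36.3 × 150/(330 + 150) = 11.3 V.
With the supply zeroed, R₁ and R₂ appear in parallel from the tap: R_th = R₁‖R₂ = (330 × 150)/480.0 = 103 kΩ.

V_th = 11.3 V, R_th = 103 kΩ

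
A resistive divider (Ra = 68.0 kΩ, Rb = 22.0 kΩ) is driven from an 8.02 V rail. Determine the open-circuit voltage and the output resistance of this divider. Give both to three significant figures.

V_th is the open-circuit tap voltage: 8.02 × 22.0/(68.0 + 22.0) = 1.96 V.
With the supply zeroed, Ra and Rb appear in parallel from the tap: R_th = Ra‖Rb = (68.0 × 22.0)/90.00 = 16.6 kΩ.

V_th = 1.96 V, R_th = 16.6 kΩ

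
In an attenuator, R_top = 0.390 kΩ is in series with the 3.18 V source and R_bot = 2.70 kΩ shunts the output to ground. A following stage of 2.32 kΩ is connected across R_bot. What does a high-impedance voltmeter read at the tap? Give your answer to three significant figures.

The load sits in parallel with R_bot: R_bot‖R_L = (2700 × 2320) / (2700 + 2320) = 1248 Ω.
V_out = 3.18 × 1248 / (390 + 1248) = 3.18 × 1248/1638 = 2.42 V.

V_out ≈ 2.42 V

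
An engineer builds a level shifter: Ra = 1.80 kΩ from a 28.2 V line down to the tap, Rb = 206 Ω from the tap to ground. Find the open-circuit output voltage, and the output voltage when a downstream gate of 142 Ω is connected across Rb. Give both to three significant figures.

Unloaded: 2.90 V; loaded: 1.26 V

Open-circuit: V = 28.2 × 206/(1800 + 206) = 2.90 V.
With the load, Rb becomes Rb‖R_L = 84.06 Ω, so V = 28.2 × 84.06/1884 = 1.26 V.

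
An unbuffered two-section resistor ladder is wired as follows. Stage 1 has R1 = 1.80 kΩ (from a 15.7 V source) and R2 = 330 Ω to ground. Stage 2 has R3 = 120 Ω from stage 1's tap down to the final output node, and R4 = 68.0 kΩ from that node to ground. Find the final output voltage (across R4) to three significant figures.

Stage 2 presents R3+R4 = 68120 Ω as a load on stage 1's tap.
Stage 1's lower leg becomes R2‖(R3+R4) = 328.4 Ω, so V_mid = 15.7 × 328.4/2128 = 2.422 V.
Stage 2 is itself unloaded: V_out = V_mid × R4/(R3+R4) = 2.422 × 68000/68120 = 2.42 V.

V_out ≈ 2.42 V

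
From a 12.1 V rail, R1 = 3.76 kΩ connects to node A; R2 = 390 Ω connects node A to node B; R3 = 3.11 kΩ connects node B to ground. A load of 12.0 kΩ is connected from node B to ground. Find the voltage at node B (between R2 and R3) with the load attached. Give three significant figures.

V ≈ 4.51 V

At node B, R3 is in parallel with the load: R3‖R_L = 2470 Ω.
Below node A the resistance is R2 + (R3‖R_L) = 2860 Ω, so V_A = 12.1 × 2860/6620 = 5.227 V.
Then V_B = V_A × (R3‖R_L)/(R2 + R3‖R_L) = 5.227 × 2470/2860 = 4.51 V.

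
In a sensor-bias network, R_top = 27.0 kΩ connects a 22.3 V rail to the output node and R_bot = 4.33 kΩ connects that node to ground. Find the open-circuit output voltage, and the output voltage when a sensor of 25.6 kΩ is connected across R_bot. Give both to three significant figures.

Open-circuit: V = 22.3 × 4.33/(27.0 + 4.33) = 3.08 V.
With the load, R_bot becomes R_bot‖R_L = 3.704 kΩ, so V = 22.3 × 3.704/30.70 = 2.69 V.

Unloaded: 3.08 V; loaded: 2.69 V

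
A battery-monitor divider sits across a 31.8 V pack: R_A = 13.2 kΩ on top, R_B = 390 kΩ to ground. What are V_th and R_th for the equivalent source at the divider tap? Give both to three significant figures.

V_th = 30.8 V, R_th = 12.8 kΩ

V_th is the open-circuit tap voltage: 31.8 × 390/(13.2 + 390) = 30.8 V.
With the supply zeroed, R_A and R_B appear in parallel from the tap: R_th = R_A‖R_B = (13.2 × 390)/403.2 = 12.8 kΩ.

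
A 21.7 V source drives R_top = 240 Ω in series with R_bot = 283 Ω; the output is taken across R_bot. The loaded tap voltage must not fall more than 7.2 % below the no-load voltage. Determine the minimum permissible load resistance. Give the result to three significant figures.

Output resistance R_th = R_top‖R_bot = (240 × 283)/523.0 = 129.9 Ω.
The fractional drop is R_th/(R_th + R_L); requiring this ≤ 0.0720 gives R_L ≥ R_th(1/0.0720 − 1) = 129.9 × 12.89 = 1.67 kΩ.

R_L(min) ≈ 1.67 kΩ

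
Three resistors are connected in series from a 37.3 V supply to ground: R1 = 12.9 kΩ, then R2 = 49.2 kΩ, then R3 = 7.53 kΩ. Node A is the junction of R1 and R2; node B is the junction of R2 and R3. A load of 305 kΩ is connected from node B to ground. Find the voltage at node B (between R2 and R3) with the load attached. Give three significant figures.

V ≈ 3.95 V

At node B, R3 is in parallel with the load: R3‖R_L = 7.349 kΩ.
Below node A the resistance is R2 + (R3‖R_L) = 56.55 kΩ, so V_A = 37.3 × 56.55/69.45 = 30.37 V.
Then V_B = V_A × (R3‖R_L)/(R2 + R3‖R_L) = 30.37 × 7.349/56.55 = 3.95 V.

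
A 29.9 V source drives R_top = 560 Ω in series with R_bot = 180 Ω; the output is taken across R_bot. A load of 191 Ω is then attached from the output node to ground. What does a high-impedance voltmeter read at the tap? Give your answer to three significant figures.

V_out ≈ 4.25 V

The load sits in parallel with R_bot: R_bot‖R_L = (180 × 191) / (180 + 191) = 92.67 Ω.
V_out = 29.9 × 92.67 / (560 + 92.67) = 29.9 × 92.67/652.7 = 4.25 V.
(Unloaded it would have been 7.27 V.)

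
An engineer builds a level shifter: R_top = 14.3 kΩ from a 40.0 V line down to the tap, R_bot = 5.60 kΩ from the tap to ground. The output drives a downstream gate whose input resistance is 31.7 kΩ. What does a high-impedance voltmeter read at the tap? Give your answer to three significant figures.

V_out ≈ 9.99 V

The load sits in parallel with R_bot: R_bot‖R_L = (5.60 × 31.7) / (5.60 + 31.7) = 4.759 kΩ.
V_out = 40.0 × 4.759 / (14.3 + 4.759) = 40.0 × 4.759/19.06 = 9.99 V.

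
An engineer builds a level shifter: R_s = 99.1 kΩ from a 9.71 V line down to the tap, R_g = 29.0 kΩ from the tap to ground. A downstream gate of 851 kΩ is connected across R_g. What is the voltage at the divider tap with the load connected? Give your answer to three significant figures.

V_out ≈ 2.14 V

The load sits in parallel with R_g: R_g‖R_L = (29.0 × 851) / (29.0 + 851) = 28.04 kΩ.
V_out = 9.71 × 28.04 / (99.1 + 28.04) = 9.71 × 28.04/127.1 = 2.14 V.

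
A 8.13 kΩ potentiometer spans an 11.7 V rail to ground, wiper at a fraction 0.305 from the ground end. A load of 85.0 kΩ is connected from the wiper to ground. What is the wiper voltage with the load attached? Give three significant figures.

The wiper splits the pot into (1−α)R = 5.650 kΩ above and αR = 2.480 kΩ below.
Lower section ‖ load = 2.409 kΩ.
V_wiper = 11.7 × 2.409/(5.650 + 2.409) = 3.50 V.

V ≈ 3.50 V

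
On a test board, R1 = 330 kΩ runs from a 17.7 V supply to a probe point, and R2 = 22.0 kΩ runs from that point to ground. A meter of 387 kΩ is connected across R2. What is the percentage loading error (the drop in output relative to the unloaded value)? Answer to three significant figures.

The divider's output (Thévenin) resistance is R1‖R2 = 20.62 kΩ.
Fractional drop under load = R_th/(R_th + R_L) = 20.62 / (20.62 + 387) = 0.05060.
So the output falls by 5.06 %.

5.06 %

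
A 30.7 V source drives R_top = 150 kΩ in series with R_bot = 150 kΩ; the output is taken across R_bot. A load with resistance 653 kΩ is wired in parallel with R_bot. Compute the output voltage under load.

The load sits in parallel with R_bot: R_bot‖R_L = (150 × 653) / (150 + 653) = 122.0 kΩ.
V_out = 30.7 × 122.0 / (150 + 122.0) = 30.7 × 122.0/272.0 = 13.8 V.

V_out ≈ 13.8 V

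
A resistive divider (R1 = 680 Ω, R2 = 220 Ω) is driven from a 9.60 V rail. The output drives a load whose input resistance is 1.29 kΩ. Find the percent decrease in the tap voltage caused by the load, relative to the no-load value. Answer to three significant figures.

The divider's output (Thévenin) resistance is R1‖R2 = 166.2 Ω.
Fractional drop under load = R_th/(R_th + R_L) = 166.2 / (166.2 + 1290) = 0.1141.
So the output falls by 11.4 %.

11.4 %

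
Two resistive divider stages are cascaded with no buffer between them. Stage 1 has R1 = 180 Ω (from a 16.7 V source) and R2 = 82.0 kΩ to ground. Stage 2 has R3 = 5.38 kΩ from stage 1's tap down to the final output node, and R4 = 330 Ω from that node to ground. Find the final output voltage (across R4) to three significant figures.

V_out ≈ 0.934 V

Stage 2 presents R3+R4 = 5710 Ω as a load on stage 1's tap.
Stage 1's lower leg becomes R2‖(R3+R4) = 5338 Ω, so V_mid = 16.7 × 5338/5518 = 16.16 V.
Stage 2 is itself unloaded: V_out = V_mid × R4/(R3+R4) = 16.16 × 330/5710 = 0.934 V.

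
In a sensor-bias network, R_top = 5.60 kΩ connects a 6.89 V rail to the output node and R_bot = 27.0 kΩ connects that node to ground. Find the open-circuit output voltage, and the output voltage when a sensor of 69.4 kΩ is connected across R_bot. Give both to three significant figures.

Unloaded: 5.71 V; loaded: 5.35 V

Open-circuit: V = 6.89 × 27.0/(5.60 + 27.0) = 5.71 V.
With the load, R_bot becomes R_bot‖R_L = 19.44 kΩ, so V = 6.89 × 19.44/25.04 = 5.35 V.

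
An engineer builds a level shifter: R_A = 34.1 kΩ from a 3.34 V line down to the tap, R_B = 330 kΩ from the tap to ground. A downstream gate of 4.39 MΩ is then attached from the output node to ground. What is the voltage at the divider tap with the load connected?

The load sits in parallel with R_B: R_B‖R_L = (330 × 4390) / (330 + 4390) = 306.9 kΩ.
V_out = 3.34 × 306.9 / (34.1 + 306.9) = 3.34 × 306.9/341.0 = 3.01 V.

V_out ≈ 3.01 V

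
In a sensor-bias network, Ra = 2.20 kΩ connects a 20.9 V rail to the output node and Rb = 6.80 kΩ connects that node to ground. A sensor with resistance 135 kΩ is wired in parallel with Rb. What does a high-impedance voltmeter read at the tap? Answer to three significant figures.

V_out ≈ 15.6 V

The load sits in parallel with Rb: Rb‖R_L = (6.80 × 135) / (6.80 + 135) = 6.474 kΩ.
V_out = 20.9 × 6.474 / (2.20 + 6.474) = 20.9 × 6.474/8.674 = 15.6 V.
(Unloaded it would have been 15.8 V.)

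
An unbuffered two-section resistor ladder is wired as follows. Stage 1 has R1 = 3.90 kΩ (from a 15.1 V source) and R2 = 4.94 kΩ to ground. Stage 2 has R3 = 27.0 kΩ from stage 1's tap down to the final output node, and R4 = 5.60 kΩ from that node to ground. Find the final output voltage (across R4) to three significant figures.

V_out ≈ 1.36 V

Stage 2 presents R3+R4 = 32.60 kΩ as a load on stage 1's tap.
Stage 1's lower leg becomes R2‖(R3+R4) = 4.290 kΩ, so V_mid = 15.1 × 4.290/8.190 = 7.909 V.
Stage 2 is itself unloaded: V_out = V_mid × R4/(R3+R4) = 7.909 × 5.60/32.60 = 1.36 V.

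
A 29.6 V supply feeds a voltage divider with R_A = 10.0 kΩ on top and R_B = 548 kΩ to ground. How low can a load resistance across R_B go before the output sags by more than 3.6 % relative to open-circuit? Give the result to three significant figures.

Output resistance R_th = R_A‖R_B = (10.0 × 548)/558.0 = 9.821 kΩ.
The fractional drop is R_th/(R_th + R_L); requiring this ≤ 0.0360 gives R_L ≥ R_th(1/0.0360 − 1) = 9.821 × 26.78 = 263 kΩ.

R_L(min) ≈ 263 kΩ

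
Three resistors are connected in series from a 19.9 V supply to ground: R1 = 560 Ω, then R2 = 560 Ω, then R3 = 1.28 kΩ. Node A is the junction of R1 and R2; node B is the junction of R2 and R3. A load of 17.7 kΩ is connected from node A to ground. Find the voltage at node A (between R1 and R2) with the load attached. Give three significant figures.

Below node A the series string R2+R3 = 1840 Ω sits in parallel with the 17700 Ω load: 1667 Ω.
V_A = 19.9 × 1667/(560 + 1667) = 14.9 V.

V ≈ 14.9 V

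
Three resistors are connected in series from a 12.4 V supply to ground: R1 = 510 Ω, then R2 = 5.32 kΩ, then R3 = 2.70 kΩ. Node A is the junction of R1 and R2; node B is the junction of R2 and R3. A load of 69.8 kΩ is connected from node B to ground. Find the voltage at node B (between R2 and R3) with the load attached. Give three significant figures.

V ≈ 3.82 V

At node B, R3 is in parallel with the load: R3‖R_L = 2599 Ω.
Below node A the resistance is R2 + (R3‖R_L) = 7919 Ω, so V_A = 12.4 × 7919/8429 = 11.65 V.
Then V_B = V_A × (R3‖R_L)/(R2 + R3‖R_L) = 11.65 × 2599/7919 = 3.82 V.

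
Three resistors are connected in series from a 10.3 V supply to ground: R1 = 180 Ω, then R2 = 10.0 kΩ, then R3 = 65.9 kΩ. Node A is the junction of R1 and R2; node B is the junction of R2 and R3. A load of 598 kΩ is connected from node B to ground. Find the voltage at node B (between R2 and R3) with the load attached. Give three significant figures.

At node B, R3 is in parallel with the load: R3‖R_L = 59360 Ω.
Below node A the resistance is R2 + (R3‖R_L) = 69360 Ω, so V_A = 10.3 × 69360/69540 = 10.27 V.
Then V_B = V_A × (R3‖R_L)/(R2 + R3‖R_L) = 10.27 × 59360/69360 = 8.79 V.

V ≈ 8.79 V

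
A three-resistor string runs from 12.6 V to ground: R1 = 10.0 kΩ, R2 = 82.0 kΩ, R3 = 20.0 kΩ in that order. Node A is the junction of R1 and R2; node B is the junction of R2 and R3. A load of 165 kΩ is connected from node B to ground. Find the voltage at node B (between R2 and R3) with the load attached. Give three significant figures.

At node B, R3 is in parallel with the load: R3‖R_L = 17.84 kΩ.
Below node A the resistance is R2 + (R3‖R_L) = 99.84 kΩ, so V_A = 12.6 × 99.84/109.8 = 11.45 V.
Then V_B = V_A × (R3‖R_L)/(R2 + R3‖R_L) = 11.45 × 17.84/99.84 = 2.05 V.

V ≈ 2.05 V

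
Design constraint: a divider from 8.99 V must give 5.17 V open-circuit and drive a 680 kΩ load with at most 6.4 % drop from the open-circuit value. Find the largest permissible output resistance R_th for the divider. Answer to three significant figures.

Loading drop = R_th/(R_th + R_L) ≤ 0.0640, so R_th ≤ R_L · ε/(1−ε) = 680 kΩ × 0.0640/0.9360 = 46.5 kΩ.

R_th ≤ 46.5 kΩ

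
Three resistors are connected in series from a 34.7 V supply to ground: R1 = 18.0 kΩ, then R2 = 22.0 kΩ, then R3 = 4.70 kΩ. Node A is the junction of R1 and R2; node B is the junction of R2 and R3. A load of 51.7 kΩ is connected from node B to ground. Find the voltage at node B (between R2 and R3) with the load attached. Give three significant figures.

At node B, R3 is in parallel with the load: R3‖R_L = 4.308 kΩ.
Below node A the resistance is R2 + (R3‖R_L) = 26.31 kΩ, so V_A = 34.7 × 26.31/44.31 = 20.60 V.
Then V_B = V_A × (R3‖R_L)/(R2 + R3‖R_L) = 20.60 × 4.308/26.31 = 3.37 V.

V ≈ 3.37 V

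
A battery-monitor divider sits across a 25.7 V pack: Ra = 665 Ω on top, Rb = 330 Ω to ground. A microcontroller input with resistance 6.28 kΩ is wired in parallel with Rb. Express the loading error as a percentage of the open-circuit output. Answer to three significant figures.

3.39 %

The divider's output (Thévenin) resistance is Ra‖Rb = 220.6 Ω.
Fractional drop under load = R_th/(R_th + R_L) = 220.6 / (220.6 + 6280) = 0.03393.
So the output falls by 3.39 %.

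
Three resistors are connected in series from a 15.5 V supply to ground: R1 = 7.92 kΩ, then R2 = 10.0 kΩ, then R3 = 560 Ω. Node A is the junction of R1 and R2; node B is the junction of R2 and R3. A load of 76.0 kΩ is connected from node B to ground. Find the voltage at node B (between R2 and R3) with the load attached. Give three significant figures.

At node B, R3 is in parallel with the load: R3‖R_L = 555.9 Ω.
Below node A the resistance is R2 + (R3‖R_L) = 10560 Ω, so V_A = 15.5 × 10560/18480 = 8.856 V.
Then V_B = V_A × (R3‖R_L)/(R2 + R3‖R_L) = 8.856 × 555.9/10560 = 0.466 V.

V ≈ 0.466 V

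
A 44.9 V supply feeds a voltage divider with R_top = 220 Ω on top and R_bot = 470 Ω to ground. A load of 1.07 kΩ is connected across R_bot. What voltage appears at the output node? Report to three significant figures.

The load sits in parallel with R_bot: R_bot‖R_L = (470 × 1070) / (470 + 1070) = 326.6 Ω.
V_out = 44.9 × 326.6 / (220 + 326.6) = 44.9 × 326.6/546.6 = 26.8 V.
(Unloaded it would have been 30.6 V.)

V_out ≈ 26.8 V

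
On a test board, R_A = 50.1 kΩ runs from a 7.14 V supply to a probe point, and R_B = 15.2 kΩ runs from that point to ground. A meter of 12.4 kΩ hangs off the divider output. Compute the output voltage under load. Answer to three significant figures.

V_out ≈ 0.856 V

The load sits in parallel with R_B: R_B‖R_L = (15.2 × 12.4) / (15.2 + 12.4) = 6.829 kΩ.
V_out = 7.14 × 6.829 / (50.1 + 6.829) = 7.14 × 6.829/56.93 = 0.856 V.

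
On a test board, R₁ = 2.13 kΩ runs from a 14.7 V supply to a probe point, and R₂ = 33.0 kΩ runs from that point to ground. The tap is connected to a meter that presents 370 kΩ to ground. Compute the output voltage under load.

V_out ≈ 13.7 V

The load sits in parallel with R₂: R₂‖R_L = (33.0 × 370) / (33.0 + 370) = 30.30 kΩ.
V_out = 14.7 × 30.30 / (2.13 + 30.30) = 14.7 × 30.30/32.43 = 13.7 V.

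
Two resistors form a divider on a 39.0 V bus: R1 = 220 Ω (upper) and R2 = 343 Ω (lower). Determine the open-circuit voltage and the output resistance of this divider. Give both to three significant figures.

V_th is the open-circuit tap voltage: 39.0 × 343/(220 + 343) = 23.8 V.
With the supply zeroed, R1 and R2 appear in parallel from the tap: R_th = R1‖R2 = (220 × 343)/563.0 = 134 Ω.

V_th = 23.8 V, R_th = 134 Ω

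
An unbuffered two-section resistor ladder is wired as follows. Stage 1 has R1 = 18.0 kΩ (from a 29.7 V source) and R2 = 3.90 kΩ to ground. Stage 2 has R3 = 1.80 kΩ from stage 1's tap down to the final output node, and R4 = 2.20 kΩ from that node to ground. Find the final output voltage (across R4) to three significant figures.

Stage 2 presents R3+R4 = 4.000 kΩ as a load on stage 1's tap.
Stage 1's lower leg becomes R2‖(R3+R4) = 1.975 kΩ, so V_mid = 29.7 × 1.975/19.97 = 2.936 V.
Stage 2 is itself unloaded: V_out = V_mid × R4/(R3+R4) = 2.936 × 2.20/4.000 = 1.61 V.

V_out ≈ 1.61 V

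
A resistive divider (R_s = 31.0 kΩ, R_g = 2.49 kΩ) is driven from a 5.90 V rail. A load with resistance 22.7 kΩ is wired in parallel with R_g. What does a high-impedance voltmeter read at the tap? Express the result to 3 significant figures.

V_out ≈ 0.398 V

The load sits in parallel with R_g: R_g‖R_L = (2.49 × 22.7) / (2.49 + 22.7) = 2.244 kΩ.
V_out = 5.90 × 2.244 / (31.0 + 2.244) = 5.90 × 2.244/33.24 = 0.398 V.
(Unloaded it would have been 0.439 V.)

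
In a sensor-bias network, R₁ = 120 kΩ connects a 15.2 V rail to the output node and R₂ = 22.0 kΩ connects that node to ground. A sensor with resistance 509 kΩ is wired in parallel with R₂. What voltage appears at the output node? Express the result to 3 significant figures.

The load sits in parallel with R₂: R₂‖R_L = (22.0 × 509) / (22.0 + 509) = 21.09 kΩ.
V_out = 15.2 × 21.09 / (120 + 21.09) = 15.2 × 21.09/141.1 = 2.27 V.

V_out ≈ 2.27 V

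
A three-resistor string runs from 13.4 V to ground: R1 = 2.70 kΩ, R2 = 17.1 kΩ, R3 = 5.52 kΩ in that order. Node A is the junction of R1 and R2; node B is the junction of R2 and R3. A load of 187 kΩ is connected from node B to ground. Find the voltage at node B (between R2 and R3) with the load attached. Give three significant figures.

V ≈ 2.86 V

At node B, R3 is in parallel with the load: R3‖R_L = 5.362 kΩ.
Below node A the resistance is R2 + (R3‖R_L) = 22.46 kΩ, so V_A = 13.4 × 22.46/25.16 = 11.96 V.
Then V_B = V_A × (R3‖R_L)/(R2 + R3‖R_L) = 11.96 × 5.362/22.46 = 2.86 V.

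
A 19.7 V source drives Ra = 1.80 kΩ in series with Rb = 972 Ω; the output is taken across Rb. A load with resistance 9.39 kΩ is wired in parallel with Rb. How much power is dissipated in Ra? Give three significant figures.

Total resistance from the source is Ra + (Rb‖R_L) = 2681 Ω, so I = 19.7/2681 Ω = 7.348 mA.
P = I²·Ra = (7.348 mA)² × 1.80 kΩ = 97.2 mW.

P ≈ 97.2 mW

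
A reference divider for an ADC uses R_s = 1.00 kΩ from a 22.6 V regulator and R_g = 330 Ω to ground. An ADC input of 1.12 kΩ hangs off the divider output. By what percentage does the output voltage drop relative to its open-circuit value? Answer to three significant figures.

The divider's output (Thévenin) resistance is R_s‖R_g = 248.1 Ω.
Fractional drop under load = R_th/(R_th + R_L) = 248.1 / (248.1 + 1120) = 0.1814.
So the output falls by 18.1 %.

18.1 %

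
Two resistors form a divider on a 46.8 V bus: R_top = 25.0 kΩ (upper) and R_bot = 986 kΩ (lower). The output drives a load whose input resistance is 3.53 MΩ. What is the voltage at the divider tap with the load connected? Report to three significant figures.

The load sits in parallel with R_bot: R_bot‖R_L = (986 × 3530) / (986 + 3530) = 770.7 kΩ.
V_out = 46.8 × 770.7 / (25.0 + 770.7) = 46.8 × 770.7/795.7 = 45.3 V.

V_out ≈ 45.3 V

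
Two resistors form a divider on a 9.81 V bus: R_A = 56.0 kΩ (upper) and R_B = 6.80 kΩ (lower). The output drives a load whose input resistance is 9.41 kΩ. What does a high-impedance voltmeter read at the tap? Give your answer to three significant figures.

The load sits in parallel with R_B: R_B‖R_L = (6.80 × 9.41) / (6.80 + 9.41) = 3.947 kΩ.
V_out = 9.81 × 3.947 / (56.0 + 3.947) = 9.81 × 3.947/59.95 = 0.646 V.

V_out ≈ 0.646 V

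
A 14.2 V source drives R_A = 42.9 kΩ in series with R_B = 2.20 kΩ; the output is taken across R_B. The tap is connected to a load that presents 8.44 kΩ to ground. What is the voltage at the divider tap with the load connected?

V_out ≈ 0.555 V

The load sits in parallel with R_B: R_B‖R_L = (2.20 × 8.44) / (2.20 + 8.44) = 1.745 kΩ.
V_out = 14.2 × 1.745 / (42.9 + 1.745) = 14.2 × 1.745/44.65 = 0.555 V.
(Unloaded it would have been 0.693 V.)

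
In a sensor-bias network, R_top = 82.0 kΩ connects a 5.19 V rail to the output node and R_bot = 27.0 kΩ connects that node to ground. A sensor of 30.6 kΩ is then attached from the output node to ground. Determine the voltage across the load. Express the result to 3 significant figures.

The load sits in parallel with R_bot: R_bot‖R_L = (27.0 × 30.6) / (27.0 + 30.6) = 14.34 kΩ.
V_out = 5.19 × 14.34 / (82.0 + 14.34) = 5.19 × 14.34/96.34 = 0.773 V.
(Unloaded it would have been 1.29 V.)

V_out ≈ 0.773 V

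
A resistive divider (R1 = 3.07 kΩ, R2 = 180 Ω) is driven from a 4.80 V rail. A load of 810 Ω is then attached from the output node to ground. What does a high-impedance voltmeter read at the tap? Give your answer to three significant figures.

V_out ≈ 0.220 V

The load sits in parallel with R2: R2‖R_L = (180 × 810) / (180 + 810) = 147.3 Ω.
V_out = 4.80 × 147.3 / (3070 + 147.3) = 4.80 × 147.3/3217 = 0.220 V.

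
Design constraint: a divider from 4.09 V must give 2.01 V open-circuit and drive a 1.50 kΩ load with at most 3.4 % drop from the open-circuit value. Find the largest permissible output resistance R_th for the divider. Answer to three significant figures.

R_th ≤ 52.8 Ω

Loading drop = R_th/(R_th + R_L) ≤ 0.0340, so R_th ≤ R_L · ε/(1−ε) = 1.50 kΩ × 0.0340/0.9660 = 52.8 Ω.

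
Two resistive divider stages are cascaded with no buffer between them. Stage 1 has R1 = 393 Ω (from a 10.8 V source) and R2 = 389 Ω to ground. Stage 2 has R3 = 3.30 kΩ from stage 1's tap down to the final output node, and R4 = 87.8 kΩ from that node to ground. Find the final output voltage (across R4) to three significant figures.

Stage 2 presents R3+R4 = 91100 Ω as a load on stage 1's tap.
Stage 1's lower leg becomes R2‖(R3+R4) = 387.3 Ω, so V_mid = 10.8 × 387.3/780.3 = 5.361 V.
Stage 2 is itself unloaded: V_out = V_mid × R4/(R3+R4) = 5.361 × 87800/91100 = 5.17 V.

V_out ≈ 5.17 V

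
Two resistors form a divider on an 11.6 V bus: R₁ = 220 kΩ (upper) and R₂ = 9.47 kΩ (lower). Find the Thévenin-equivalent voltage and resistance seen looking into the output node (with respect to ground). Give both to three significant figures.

V_th is the open-circuit tap voltage: 11.6 × 9.47/(220 + 9.47) = 0.479 V.
With the supply zeroed, R₁ and R₂ appear in parallel from the tap: R_th = R₁‖R₂ = (220 × 9.47)/229.5 = 9.08 kΩ.

V_th = 0.479 V, R_th = 9.08 kΩ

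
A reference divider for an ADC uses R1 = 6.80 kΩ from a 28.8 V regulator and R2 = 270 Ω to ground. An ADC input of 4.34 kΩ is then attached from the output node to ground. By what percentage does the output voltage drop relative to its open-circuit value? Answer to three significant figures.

The divider's output (Thévenin) resistance is R1‖R2 = 259.7 Ω.
Fractional drop under load = R_th/(R_th + R_L) = 259.7 / (259.7 + 4340) = 0.05646.
So the output falls by 5.65 %.

5.65 %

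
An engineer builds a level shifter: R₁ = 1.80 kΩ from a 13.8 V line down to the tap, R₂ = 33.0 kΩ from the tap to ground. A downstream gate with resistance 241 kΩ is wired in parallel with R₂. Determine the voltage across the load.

V_out ≈ 13.0 V

The load sits in parallel with R₂: R₂‖R_L = (33.0 × 241) / (33.0 + 241) = 29.03 kΩ.
V_out = 13.8 × 29.03 / (1.80 + 29.03) = 13.8 × 29.03/30.83 = 13.0 V.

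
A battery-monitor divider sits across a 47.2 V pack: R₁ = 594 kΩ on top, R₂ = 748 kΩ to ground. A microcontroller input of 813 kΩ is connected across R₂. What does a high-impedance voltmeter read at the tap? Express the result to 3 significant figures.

V_out ≈ 18.7 V

The load sits in parallel with R₂: R₂‖R_L = (748 × 813) / (748 + 813) = 389.6 kΩ.
V_out = 47.2 × 389.6 / (594 + 389.6) = 47.2 × 389.6/983.6 = 18.7 V.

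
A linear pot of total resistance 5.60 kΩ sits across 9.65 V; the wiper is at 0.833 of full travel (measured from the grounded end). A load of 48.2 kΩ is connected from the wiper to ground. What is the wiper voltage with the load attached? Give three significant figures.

V ≈ 7.91 V

The wiper splits the pot into (1−α)R = 935.2 Ω above and αR = 4665 Ω below.
Lower section ‖ load = 4253 Ω.
V_wiper = 9.65 × 4253/(935.2 + 4253) = 7.91 V.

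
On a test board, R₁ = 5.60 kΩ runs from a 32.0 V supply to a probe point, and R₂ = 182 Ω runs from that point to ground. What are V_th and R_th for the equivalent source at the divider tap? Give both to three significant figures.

V_th = 1.01 V, R_th = 176 Ω

V_th is the open-circuit tap voltage: 32.0 × 182/(5600 + 182) = 1.01 V.
With the supply zeroed, R₁ and R₂ appear in parallel from the tap: R_th = R₁‖R₂ = (5600 × 182)/5782 = 176 Ω.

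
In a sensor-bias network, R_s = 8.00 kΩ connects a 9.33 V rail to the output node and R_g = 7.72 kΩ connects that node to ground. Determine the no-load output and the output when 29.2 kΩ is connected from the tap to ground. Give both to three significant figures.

Open-circuit: V = 9.33 × 7.72/(8.00 + 7.72) = 4.58 V.
With the load, R_g becomes R_g‖R_L = 6.106 kΩ, so V = 9.33 × 6.106/14.11 = 4.04 V.

Unloaded: 4.58 V; loaded: 4.04 V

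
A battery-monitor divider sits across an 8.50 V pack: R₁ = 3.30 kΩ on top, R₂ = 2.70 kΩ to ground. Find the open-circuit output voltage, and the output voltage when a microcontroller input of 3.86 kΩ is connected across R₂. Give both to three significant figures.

Unloaded: 3.83 V; loaded: 2.76 V

Open-circuit: V = 8.50 × 2.70/(3.30 + 2.70) = 3.83 V.
With the load, R₂ becomes R₂‖R_L = 1.589 kΩ, so V = 8.50 × 1.589/4.889 = 2.76 V.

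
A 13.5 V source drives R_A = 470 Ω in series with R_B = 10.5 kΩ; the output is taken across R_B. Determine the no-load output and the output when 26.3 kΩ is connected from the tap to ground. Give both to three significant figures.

Open-circuit: V = 13.5 × 10500/(470 + 10500) = 12.9 V.
With the load, R_B becomes R_B‖R_L = 7504 Ω, so V = 13.5 × 7504/7974 = 12.7 V.

Unloaded: 12.9 V; loaded: 12.7 V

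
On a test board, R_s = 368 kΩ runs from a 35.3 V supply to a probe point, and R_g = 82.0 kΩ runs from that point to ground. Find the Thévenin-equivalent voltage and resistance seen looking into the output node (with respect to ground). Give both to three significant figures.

V_th is the open-circuit tap voltage: 35.3 × 82.0/(368 + 82.0) = 6.43 V.
With the supply zeroed, R_s and R_g appear in parallel from the tap: R_th = R_s‖R_g = (368 × 82.0)/450.0 = 67.1 kΩ.

V_th = 6.43 V, R_th = 67.1 kΩ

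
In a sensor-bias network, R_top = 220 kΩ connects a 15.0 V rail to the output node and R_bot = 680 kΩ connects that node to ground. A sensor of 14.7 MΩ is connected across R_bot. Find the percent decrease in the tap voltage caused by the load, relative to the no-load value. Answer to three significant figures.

1.12 %

The divider's output (Thévenin) resistance is R_top‖R_bot = 166.2 kΩ.
Fractional drop under load = R_th/(R_th + R_L) = 166.2 / (166.2 + 14700) = 0.01118.
So the output falls by 1.12 %.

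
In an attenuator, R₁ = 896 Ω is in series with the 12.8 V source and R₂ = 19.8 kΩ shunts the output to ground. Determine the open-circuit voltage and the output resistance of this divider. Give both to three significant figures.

V_th = 12.2 V, R_th = 857 Ω

V_th is the open-circuit tap voltage: 12.8 × 19800/(896 + 19800) = 12.2 V.
With the supply zeroed, R₁ and R₂ appear in parallel from the tap: R_th = R₁‖R₂ = (896 × 19800)/20700 = 857 Ω.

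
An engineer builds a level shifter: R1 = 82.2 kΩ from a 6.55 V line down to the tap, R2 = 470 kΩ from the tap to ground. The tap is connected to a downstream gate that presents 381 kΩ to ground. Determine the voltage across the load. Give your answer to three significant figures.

The load sits in parallel with R2: R2‖R_L = (470 × 381) / (470 + 381) = 210.4 kΩ.
V_out = 6.55 × 210.4 / (82.2 + 210.4) = 6.55 × 210.4/292.6 = 4.71 V.

V_out ≈ 4.71 V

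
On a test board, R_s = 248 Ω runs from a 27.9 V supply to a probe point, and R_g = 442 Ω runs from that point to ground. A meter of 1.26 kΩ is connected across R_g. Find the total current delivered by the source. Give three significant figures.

I ≈ 48.5 mA

R_g‖R_L = 327.2 Ω, so the source sees R_s + R_g‖R_L = 575.2 Ω.
I = 27.9 V / 575.2 Ω = 48.5 mA.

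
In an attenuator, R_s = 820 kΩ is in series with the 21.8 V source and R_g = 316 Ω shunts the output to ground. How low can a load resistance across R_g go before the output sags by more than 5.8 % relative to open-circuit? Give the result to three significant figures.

Output resistance R_th = R_s‖R_g = (820000 × 316)/820300 = 315.9 Ω.
The fractional drop is R_th/(R_th + R_L); requiring this ≤ 0.0580 gives R_L ≥ R_th(1/0.0580 − 1) = 315.9 × 16.24 = 5.13 kΩ.

R_L(min) ≈ 5.13 kΩ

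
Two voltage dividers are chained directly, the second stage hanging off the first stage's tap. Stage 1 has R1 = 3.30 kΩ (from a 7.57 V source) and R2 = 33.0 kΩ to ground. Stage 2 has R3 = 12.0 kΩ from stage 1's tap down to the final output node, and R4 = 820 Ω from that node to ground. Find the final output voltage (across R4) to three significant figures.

Stage 2 presents R3+R4 = 12820 Ω as a load on stage 1's tap.
Stage 1's lower leg becomes R2‖(R3+R4) = 9233 Ω, so V_mid = 7.57 × 9233/12530 = 5.577 V.
Stage 2 is itself unloaded: V_out = V_mid × R4/(R3+R4) = 5.577 × 820/12820 = 0.357 V.

V_out ≈ 0.357 V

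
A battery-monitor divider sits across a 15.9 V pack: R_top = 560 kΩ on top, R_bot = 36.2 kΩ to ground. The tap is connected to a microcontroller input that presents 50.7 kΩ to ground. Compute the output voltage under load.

V_out ≈ 0.578 V

The load sits in parallel with R_bot: R_bot‖R_L = (36.2 × 50.7) / (36.2 + 50.7) = 21.12 kΩ.
V_out = 15.9 × 21.12 / (560 + 21.12) = 15.9 × 21.12/581.1 = 0.578 V.
(Unloaded it would have been 0.965 V.)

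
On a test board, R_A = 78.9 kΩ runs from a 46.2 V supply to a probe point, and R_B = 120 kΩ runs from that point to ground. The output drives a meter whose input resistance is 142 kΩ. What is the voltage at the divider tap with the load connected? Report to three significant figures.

The load sits in parallel with R_B: R_B‖R_L = (120 × 142) / (120 + 142) = 65.04 kΩ.
V_out = 46.2 × 65.04 / (78.9 + 65.04) = 46.2 × 65.04/143.9 = 20.9 V.

V_out ≈ 20.9 V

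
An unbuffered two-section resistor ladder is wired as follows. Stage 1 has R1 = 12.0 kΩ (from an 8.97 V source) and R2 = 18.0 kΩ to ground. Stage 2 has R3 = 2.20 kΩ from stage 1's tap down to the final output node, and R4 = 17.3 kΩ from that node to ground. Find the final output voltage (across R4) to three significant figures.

V_out ≈ 3.49 V

Stage 2 presents R3+R4 = 19.50 kΩ as a load on stage 1's tap.
Stage 1's lower leg becomes R2‖(R3+R4) = 9.360 kΩ, so V_mid = 8.97 × 9.360/21.36 = 3.931 V.
Stage 2 is itself unloaded: V_out = V_mid × R4/(R3+R4) = 3.931 × 17.3/19.50 = 3.49 V.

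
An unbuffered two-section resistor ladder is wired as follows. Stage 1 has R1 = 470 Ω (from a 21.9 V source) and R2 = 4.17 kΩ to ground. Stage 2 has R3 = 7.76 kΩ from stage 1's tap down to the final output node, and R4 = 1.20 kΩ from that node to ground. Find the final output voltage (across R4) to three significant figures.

V_out ≈ 2.52 V

Stage 2 presents R3+R4 = 8960 Ω as a load on stage 1's tap.
Stage 1's lower leg becomes R2‖(R3+R4) = 2846 Ω, so V_mid = 21.9 × 2846/3316 = 18.80 V.
Stage 2 is itself unloaded: V_out = V_mid × R4/(R3+R4) = 18.80 × 1200/8960 = 2.52 V.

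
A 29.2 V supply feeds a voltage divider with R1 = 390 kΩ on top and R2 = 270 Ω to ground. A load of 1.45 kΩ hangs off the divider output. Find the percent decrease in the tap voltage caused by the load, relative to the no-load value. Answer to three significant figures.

15.7 %

Unloaded V = 29.2 × 270/390300 = 0.02020 V.
Loaded: R2‖R_L = 227.6 Ω, giving V = 29.2 × 227.6/390200 = 0.01703 V.
Drop = (0.02020 − 0.01703) / 0.02020 = 15.7 %.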